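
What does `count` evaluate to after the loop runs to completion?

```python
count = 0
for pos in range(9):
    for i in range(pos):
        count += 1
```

Let's trace through this code step by step.

Initialize: count = 0
Entering loop: for pos in range(9):
After iteration 1: pos = 0, count = 0
After iteration 2: pos = 1, count = 1, i = 0
After iteration 3: pos = 2, count = 3, i = 1
After iteration 4: pos = 3, count = 6, i = 2
After iteration 5: pos = 4, count = 10, i = 3
After iteration 6: pos = 5, count = 15, i = 4
After iteration 7: pos = 6, count = 21, i = 5
After iteration 8: pos = 7, count = 28, i = 6
After iteration 9: pos = 8, count = 36, i = 7
Loop ends.

Final answer: 36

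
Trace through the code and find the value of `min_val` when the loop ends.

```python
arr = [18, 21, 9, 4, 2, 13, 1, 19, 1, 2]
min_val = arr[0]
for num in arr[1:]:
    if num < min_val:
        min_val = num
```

Let's trace through this code step by step.

Initialize: arr = [18, 21, 9, 4, 2, 13, 1, 19, 1, 2]
Initialize: min_val = 18
Entering loop: for num in arr[1:]:
After iteration 1: num = 21, min_val = 18
After iteration 2: num = 9, min_val = 9
After iteration 3: num = 4, min_val = 4
After iteration 4: num = 2, min_val = 2
After iteration 5: num = 13, min_val = 2
After iteration 6: num = 1, min_val = 1
After iteration 7: num = 19, min_val = 1
After iteration 8: num = 1, min_val = 1
After iteration 9: num = 2, min_val = 1
Loop ends.

Final answer: 1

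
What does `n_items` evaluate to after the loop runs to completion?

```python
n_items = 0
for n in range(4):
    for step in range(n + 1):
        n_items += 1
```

Let's trace through this code step by step.

Initialize: n_items = 0
Entering loop: for n in range(4):
After iteration 1: n = 0, n_items = 1, step = 0
After iteration 2: n = 1, n_items = 3, step = 1
After iteration 3: n = 2, n_items = 6, step = 2
After iteration 4: n = 3, n_items = 10, step = 3
Loop ends.

Final answer: 10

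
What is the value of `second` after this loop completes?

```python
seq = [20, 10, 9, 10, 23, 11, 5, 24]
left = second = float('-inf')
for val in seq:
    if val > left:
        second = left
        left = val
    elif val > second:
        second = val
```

Let's trace through this code step by step.

Initialize: seq = [20, 10, 9, 10, 23, 11, 5, 24]
Initialize: left = -inf
Initialize: second = -inf
Entering loop: for val in seq:
After iteration 1: val = 20, left = 20, second = -inf
After iteration 2: val = 10, left = 20, second = 10
After iteration 3: val = 9, left = 20, second = 10
After iteration 4: val = 10, left = 20, second = 10
After iteration 5: val = 23, left = 23, second = 20
After iteration 6: val = 11, left = 23, second = 20
After iteration 7: val = 5, left = 23, second = 20
After iteration 8: val = 24, left = 24, second = 23
Loop ends.

Final answer: 23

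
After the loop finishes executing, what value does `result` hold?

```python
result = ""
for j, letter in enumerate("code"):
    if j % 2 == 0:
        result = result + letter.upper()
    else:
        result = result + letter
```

Let's trace through this code step by step.

Initialize: result = ''
Entering loop: for j, letter in enumerate("code"):
After iteration 1: j = 0, letter = 'c', result = 'C'
After iteration 2: j = 1, letter = 'o', result = 'Co'
After iteration 3: j = 2, letter = 'd', result = 'CoD'
After iteration 4: j = 3, letter = 'e', result = 'CoDe'
Loop ends.

Final answer: 'CoDe'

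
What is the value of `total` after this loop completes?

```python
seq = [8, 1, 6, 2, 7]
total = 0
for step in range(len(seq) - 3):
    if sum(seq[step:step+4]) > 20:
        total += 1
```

Let's trace through this code step by step.

Initialize: seq = [8, 1, 6, 2, 7]
Initialize: total = 0
Entering loop: for step in range(len(seq) - 3):
After iteration 1: step = 0, total = 0
After iteration 2: step = 1, total = 0
Loop ends.

Final answer: 0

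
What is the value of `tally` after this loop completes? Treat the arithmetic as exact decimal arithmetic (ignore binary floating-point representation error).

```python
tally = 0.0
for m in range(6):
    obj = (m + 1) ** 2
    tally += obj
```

Let's trace through this code step by step.

Initialize: tally = 0.0
Entering loop: for m in range(6):
After iteration 1: m = 0, tally = 1.0, obj = 1
After iteration 2: m = 1, tally = 5.0, obj = 4
After iteration 3: m = 2, tally = 14.0, obj = 9
After iteration 4: m = 3, tally = 30.0, obj = 16
After iteration 5: m = 4, tally = 55.0, obj = 25
After iteration 6: m = 5, tally = 91.0, obj = 36
Loop ends.

Final answer: 91.0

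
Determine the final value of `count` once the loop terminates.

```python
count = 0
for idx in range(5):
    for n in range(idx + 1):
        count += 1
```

Let's trace through this code step by step.

Initialize: count = 0
Entering loop: for idx in range(5):
After iteration 1: idx = 0, count = 1, n = 0
After iteration 2: idx = 1, count = 3, n = 1
After iteration 3: idx = 2, count = 6, n = 2
After iteration 4: idx = 3, count = 10, n = 3
After iteration 5: idx = 4, count = 15, n = 4
Loop ends.

Final answer: 15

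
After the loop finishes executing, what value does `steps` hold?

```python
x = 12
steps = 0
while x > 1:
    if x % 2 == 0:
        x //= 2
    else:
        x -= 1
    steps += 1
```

Let's trace through this code step by step.

Initialize: x = 12
Initialize: steps = 0
Entering loop: while x > 1:
After iteration 1: x = 6, steps = 1
After iteration 2: x = 3, steps = 2
After iteration 3: x = 2, steps = 3
After iteration 4: x = 1, steps = 4
Loop ends.

Final answer: 4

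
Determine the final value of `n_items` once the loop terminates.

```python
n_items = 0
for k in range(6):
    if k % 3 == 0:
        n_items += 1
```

Let's trace through this code step by step.

Initialize: n_items = 0
Entering loop: for k in range(6):
After iteration 1: k = 0, n_items = 1
After iteration 2: k = 1, n_items = 1
After iteration 3: k = 2, n_items = 1
After iteration 4: k = 3, n_items = 2
After iteration 5: k = 4, n_items = 2
After iteration 6: k = 5, n_items = 2
Loop ends.

Final answer: 2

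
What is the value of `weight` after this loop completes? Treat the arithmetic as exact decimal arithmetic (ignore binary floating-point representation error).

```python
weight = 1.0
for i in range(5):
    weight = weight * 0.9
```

Let's trace through this code step by step.

Initialize: weight = 1.0
Entering loop: for i in range(5):
After iteration 1: i = 0, weight = 0.9
After iteration 2: i = 1, weight = 0.81
After iteration 3: i = 2, weight = 0.729
After iteration 4: i = 3, weight = 0.6561
After iteration 5: i = 4, weight = 0.59049
Loop ends.

Final answer: 0.59049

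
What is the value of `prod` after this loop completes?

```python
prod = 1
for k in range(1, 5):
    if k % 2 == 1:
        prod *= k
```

Let's trace through this code step by step.

Initialize: prod = 1
Entering loop: for k in range(1, 5):
After iteration 1: k = 1, prod = 1
After iteration 2: k = 2, prod = 1
After iteration 3: k = 3, prod = 3
After iteration 4: k = 4, prod = 3
Loop ends.

Final answer: 3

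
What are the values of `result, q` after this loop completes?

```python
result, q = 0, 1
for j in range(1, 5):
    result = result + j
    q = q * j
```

Let's trace through this code step by step.

Initialize: result = 0
Initialize: q = 1
Entering loop: for j in range(1, 5):
After iteration 1: j = 1, result = 1, q = 1
After iteration 2: j = 2, result = 3, q = 2
After iteration 3: j = 3, result = 6, q = 6
After iteration 4: j = 4, result = 10, q = 24
Loop ends.

Final answer: 10, 24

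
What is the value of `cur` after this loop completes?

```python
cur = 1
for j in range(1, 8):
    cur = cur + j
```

Let's trace through this code step by step.

Initialize: cur = 1
Entering loop: for j in range(1, 8):
After iteration 1: j = 1, cur = 2
After iteration 2: j = 2, cur = 4
After iteration 3: j = 3, cur = 7
After iteration 4: j = 4, cur = 11
After iteration 5: j = 5, cur = 16
After iteration 6: j = 6, cur = 22
After iteration 7: j = 7, cur = 29
Loop ends.

Final answer: 29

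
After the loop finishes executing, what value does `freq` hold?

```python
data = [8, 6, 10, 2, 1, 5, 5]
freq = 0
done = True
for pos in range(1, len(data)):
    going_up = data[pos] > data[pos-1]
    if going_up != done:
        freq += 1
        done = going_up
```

Let's trace through this code step by step.

Initialize: data = [8, 6, 10, 2, 1, 5, 5]
Initialize: freq = 0
Initialize: done = True
Entering loop: for pos in range(1, len(data)):
After iteration 1: pos = 1, freq = 1, done = False, going_up = False
After iteration 2: pos = 2, freq = 2, done = True, going_up = True
After iteration 3: pos = 3, freq = 3, done = False, going_up = False
After iteration 4: pos = 4, freq = 3, done = False, going_up = False
After iteration 5: pos = 5, freq = 4, done = True, going_up = True
After iteration 6: pos = 6, freq = 5, done = False, going_up = False
Loop ends.

Final answer: 5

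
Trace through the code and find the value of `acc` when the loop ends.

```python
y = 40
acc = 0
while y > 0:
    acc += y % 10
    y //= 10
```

Let's trace through this code step by step.

Initialize: y = 40
Initialize: acc = 0
Entering loop: while y > 0:
After iteration 1: y = 4, acc = 0
After iteration 2: y = 0, acc = 4
Loop ends.

Final answer: 4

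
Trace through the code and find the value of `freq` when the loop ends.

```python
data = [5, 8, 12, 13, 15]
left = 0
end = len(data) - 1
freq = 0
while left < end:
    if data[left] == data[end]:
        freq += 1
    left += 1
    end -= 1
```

Let's trace through this code step by step.

Initialize: data = [5, 8, 12, 13, 15]
Initialize: left = 0
Initialize: end = 4
Initialize: freq = 0
Entering loop: while left < end:
After iteration 1: left = 1, end = 3, freq = 0
After iteration 2: left = 2, end = 2, freq = 0
Loop ends.

Final answer: 0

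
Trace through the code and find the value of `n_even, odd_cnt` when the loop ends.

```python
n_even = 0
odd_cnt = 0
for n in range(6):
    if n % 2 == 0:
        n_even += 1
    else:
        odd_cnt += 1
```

Let's trace through this code step by step.

Initialize: n_even = 0
Initialize: odd_cnt = 0
Entering loop: for n in range(6):
After iteration 1: n = 0, n_even = 1, odd_cnt = 0
After iteration 2: n = 1, n_even = 1, odd_cnt = 1
After iteration 3: n = 2, n_even = 2, odd_cnt = 1
After iteration 4: n = 3, n_even = 2, odd_cnt = 2
After iteration 5: n = 4, n_even = 3, odd_cnt = 2
After iteration 6: n = 5, n_even = 3, odd_cnt = 3
Loop ends.

Final answer: 3, 3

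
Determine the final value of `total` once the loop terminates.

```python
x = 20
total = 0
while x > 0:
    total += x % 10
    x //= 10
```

Let's trace through this code step by step.

Initialize: x = 20
Initialize: total = 0
Entering loop: while x > 0:
After iteration 1: x = 2, total = 0
After iteration 2: x = 0, total = 2
Loop ends.

Final answer: 2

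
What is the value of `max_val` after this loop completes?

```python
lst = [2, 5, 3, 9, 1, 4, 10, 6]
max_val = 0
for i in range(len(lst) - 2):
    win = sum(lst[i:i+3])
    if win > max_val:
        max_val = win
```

Let's trace through this code step by step.

Initialize: lst = [2, 5, 3, 9, 1, 4, 10, 6]
Initialize: max_val = 0
Entering loop: for i in range(len(lst) - 2):
After iteration 1: i = 0, max_val = 10, win = 10
After iteration 2: i = 1, max_val = 17, win = 17
After iteration 3: i = 2, max_val = 17, win = 13
After iteration 4: i = 3, max_val = 17, win = 14
After iteration 5: i = 4, max_val = 17, win = 15
After iteration 6: i = 5, max_val = 20, win = 20
Loop ends.

Final answer: 20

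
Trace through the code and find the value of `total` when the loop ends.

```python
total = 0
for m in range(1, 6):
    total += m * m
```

Let's trace through this code step by step.

Initialize: total = 0
Entering loop: for m in range(1, 6):
After iteration 1: m = 1, total = 1
After iteration 2: m = 2, total = 5
After iteration 3: m = 3, total = 14
After iteration 4: m = 4, total = 30
After iteration 5: m = 5, total = 55
Loop ends.

Final answer: 55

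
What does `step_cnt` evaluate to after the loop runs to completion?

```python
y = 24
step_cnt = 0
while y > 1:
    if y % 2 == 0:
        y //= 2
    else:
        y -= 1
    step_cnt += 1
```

Let's trace through this code step by step.

Initialize: y = 24
Initialize: step_cnt = 0
Entering loop: while y > 1:
After iteration 1: y = 12, step_cnt = 1
After iteration 2: y = 6, step_cnt = 2
After iteration 3: y = 3, step_cnt = 3
After iteration 4: y = 2, step_cnt = 4
After iteration 5: y = 1, step_cnt = 5
Loop ends.

Final answer: 5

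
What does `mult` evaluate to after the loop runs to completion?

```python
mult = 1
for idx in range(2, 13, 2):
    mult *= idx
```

Let's trace through this code step by step.

Initialize: mult = 1
Entering loop: for idx in range(2, 13, 2):
After iteration 1: idx = 2, mult = 2
After iteration 2: idx = 4, mult = 8
After iteration 3: idx = 6, mult = 48
After iteration 4: idx = 8, mult = 384
After iteration 5: idx = 10, mult = 3840
After iteration 6: idx = 12, mult = 46080
Loop ends.

Final answer: 46080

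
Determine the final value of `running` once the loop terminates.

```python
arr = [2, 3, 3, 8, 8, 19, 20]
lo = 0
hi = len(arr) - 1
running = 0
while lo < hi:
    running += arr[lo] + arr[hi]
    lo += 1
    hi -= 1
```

Let's trace through this code step by step.

Initialize: arr = [2, 3, 3, 8, 8, 19, 20]
Initialize: lo = 0
Initialize: hi = 6
Initialize: running = 0
Entering loop: while lo < hi:
After iteration 1: lo = 1, hi = 5, running = 22
After iteration 2: lo = 2, hi = 4, running = 44
After iteration 3: lo = 3, hi = 3, running = 55
Loop ends.

Final answer: 55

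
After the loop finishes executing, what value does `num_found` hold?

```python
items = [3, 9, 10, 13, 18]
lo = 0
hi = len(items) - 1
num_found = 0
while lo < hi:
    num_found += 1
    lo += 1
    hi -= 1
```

Let's trace through this code step by step.

Initialize: items = [3, 9, 10, 13, 18]
Initialize: lo = 0
Initialize: hi = 4
Initialize: num_found = 0
Entering loop: while lo < hi:
After iteration 1: lo = 1, hi = 3, num_found = 1
After iteration 2: lo = 2, hi = 2, num_found = 2
Loop ends.

Final answer: 2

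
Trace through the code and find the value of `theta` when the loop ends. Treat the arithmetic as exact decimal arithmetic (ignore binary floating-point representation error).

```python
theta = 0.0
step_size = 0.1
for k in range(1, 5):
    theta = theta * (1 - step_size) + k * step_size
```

Let's trace through this code step by step.

Initialize: theta = 0.0
Initialize: step_size = 0.1
Entering loop: for k in range(1, 5):
After iteration 1: k = 1, theta = 0.1
After iteration 2: k = 2, theta = 0.29
After iteration 3: k = 3, theta = 0.561
After iteration 4: k = 4, theta = 0.9049
Loop ends.

Final answer: 0.9049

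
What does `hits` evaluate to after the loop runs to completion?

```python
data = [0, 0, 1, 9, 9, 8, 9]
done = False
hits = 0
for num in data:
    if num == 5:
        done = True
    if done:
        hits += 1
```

Let's trace through this code step by step.

Initialize: data = [0, 0, 1, 9, 9, 8, 9]
Initialize: done = False
Initialize: hits = 0
Entering loop: for num in data:
After iteration 1: num = 0, hits = 0
After iteration 2: num = 0, hits = 0
After iteration 3: num = 1, hits = 0
After iteration 4: num = 9, hits = 0
After iteration 5: num = 9, hits = 0
After iteration 6: num = 8, hits = 0
After iteration 7: num = 9, hits = 0
Loop ends.

Final answer: 0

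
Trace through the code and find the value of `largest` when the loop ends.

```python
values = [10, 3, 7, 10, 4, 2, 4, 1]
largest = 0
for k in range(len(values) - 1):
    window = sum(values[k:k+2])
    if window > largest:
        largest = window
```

Let's trace through this code step by step.

Initialize: values = [10, 3, 7, 10, 4, 2, 4, 1]
Initialize: largest = 0
Entering loop: for k in range(len(values) - 1):
After iteration 1: k = 0, largest = 13, window = 13
After iteration 2: k = 1, largest = 13, window = 10
After iteration 3: k = 2, largest = 17, window = 17
After iteration 4: k = 3, largest = 17, window = 14
After iteration 5: k = 4, largest = 17, window = 6
After iteration 6: k = 5, largest = 17, window = 6
After iteration 7: k = 6, largest = 17, window = 5
Loop ends.

Final answer: 17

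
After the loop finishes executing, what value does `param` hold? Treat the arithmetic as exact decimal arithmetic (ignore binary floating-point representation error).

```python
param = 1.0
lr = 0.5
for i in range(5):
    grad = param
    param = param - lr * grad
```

Let's trace through this code step by step.

Initialize: param = 1.0
Initialize: lr = 0.5
Entering loop: for i in range(5):
After iteration 1: i = 0, param = 0.5, grad = 1.0
After iteration 2: i = 1, param = 0.25, grad = 0.5
After iteration 3: i = 2, param = 0.125, grad = 0.25
After iteration 4: i = 3, param = 0.0625, grad = 0.125
After iteration 5: i = 4, param = 0.03125, grad = 0.0625
Loop ends.

Final answer: 0.03125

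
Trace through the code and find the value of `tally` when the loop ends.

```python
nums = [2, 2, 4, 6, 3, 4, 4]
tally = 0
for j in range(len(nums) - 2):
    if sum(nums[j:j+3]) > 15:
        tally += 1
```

Let's trace through this code step by step.

Initialize: nums = [2, 2, 4, 6, 3, 4, 4]
Initialize: tally = 0
Entering loop: for j in range(len(nums) - 2):
After iteration 1: j = 0, tally = 0
After iteration 2: j = 1, tally = 0
After iteration 3: j = 2, tally = 0
After iteration 4: j = 3, tally = 0
After iteration 5: j = 4, tally = 0
Loop ends.

Final answer: 0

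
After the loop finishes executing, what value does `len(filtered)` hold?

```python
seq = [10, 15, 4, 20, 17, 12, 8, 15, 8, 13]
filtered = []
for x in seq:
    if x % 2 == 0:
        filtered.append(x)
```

Let's trace through this code step by step.

Initialize: seq = [10, 15, 4, 20, 17, 12, 8, 15, 8, 13]
Initialize: filtered = []
Entering loop: for x in seq:
After iteration 1: x = 10, filtered = [10]
After iteration 2: x = 15, filtered = [10]
After iteration 3: x = 4, filtered = [10, 4]
After iteration 4: x = 20, filtered = [10, 4, 20]
After iteration 5: x = 17, filtered = [10, 4, 20]
After iteration 6: x = 12, filtered = [10, 4, 20, 12]
After iteration 7: x = 8, filtered = [10, 4, 20, 12, 8]
After iteration 8: x = 15, filtered = [10, 4, 20, 12, 8]
After iteration 9: x = 8, filtered = [10, 4, 20, 12, 8, 8]
After iteration 10: x = 13, filtered = [10, 4, 20, 12, 8, 8]
Loop ends.
len(filtered) = 6

Final answer: 6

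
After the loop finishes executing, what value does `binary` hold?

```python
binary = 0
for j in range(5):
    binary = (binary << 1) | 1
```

Let's trace through this code step by step.

Initialize: binary = 0
Entering loop: for j in range(5):
After iteration 1: j = 0, binary = 1
After iteration 2: j = 1, binary = 3
After iteration 3: j = 2, binary = 7
After iteration 4: j = 3, binary = 15
After iteration 5: j = 4, binary = 31
Loop ends.

Final answer: 31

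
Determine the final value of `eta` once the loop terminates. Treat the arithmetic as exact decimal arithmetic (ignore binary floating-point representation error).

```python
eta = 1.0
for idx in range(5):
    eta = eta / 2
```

Let's trace through this code step by step.

Initialize: eta = 1.0
Entering loop: for idx in range(5):
After iteration 1: idx = 0, eta = 0.5
After iteration 2: idx = 1, eta = 0.25
After iteration 3: idx = 2, eta = 0.125
After iteration 4: idx = 3, eta = 0.0625
After iteration 5: idx = 4, eta = 0.03125
Loop ends.

Final answer: 0.03125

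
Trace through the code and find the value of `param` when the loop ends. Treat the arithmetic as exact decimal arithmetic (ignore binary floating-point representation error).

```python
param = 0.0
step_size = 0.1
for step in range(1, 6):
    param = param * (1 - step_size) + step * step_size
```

Let's trace through this code step by step.

Initialize: param = 0.0
Initialize: step_size = 0.1
Entering loop: for step in range(1, 6):
After iteration 1: step = 1, param = 0.1
After iteration 2: step = 2, param = 0.29
After iteration 3: step = 3, param = 0.561
After iteration 4: step = 4, param = 0.9049
After iteration 5: step = 5, param = 1.31441
Loop ends.

Final answer: 1.31441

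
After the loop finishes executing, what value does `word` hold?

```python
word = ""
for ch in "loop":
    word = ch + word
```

Let's trace through this code step by step.

Initialize: word = ''
Entering loop: for ch in "loop":
After iteration 1: ch = 'l', word = 'l'
After iteration 2: ch = 'o', word = 'ol'
After iteration 3: ch = 'o', word = 'ool'
After iteration 4: ch = 'p', word = 'pool'
Loop ends.

Final answer: 'pool'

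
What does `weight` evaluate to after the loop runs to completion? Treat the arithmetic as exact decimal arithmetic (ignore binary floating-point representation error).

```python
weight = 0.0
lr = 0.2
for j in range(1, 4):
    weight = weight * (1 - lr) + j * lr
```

Let's trace through this code step by step.

Initialize: weight = 0.0
Initialize: lr = 0.2
Entering loop: for j in range(1, 4):
After iteration 1: j = 1, weight = 0.2
After iteration 2: j = 2, weight = 0.56
After iteration 3: j = 3, weight = 1.048
Loop ends.

Final answer: 1.048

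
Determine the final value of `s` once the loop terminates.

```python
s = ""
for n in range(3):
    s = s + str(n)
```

Let's trace through this code step by step.

Initialize: s = ''
Entering loop: for n in range(3):
After iteration 1: n = 0, s = '0'
After iteration 2: n = 1, s = '01'
After iteration 3: n = 2, s = '012'
Loop ends.

Final answer: '012'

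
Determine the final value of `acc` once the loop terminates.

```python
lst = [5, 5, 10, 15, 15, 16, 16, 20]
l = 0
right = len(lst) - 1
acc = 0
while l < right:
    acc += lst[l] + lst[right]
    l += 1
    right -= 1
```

Let's trace through this code step by step.

Initialize: lst = [5, 5, 10, 15, 15, 16, 16, 20]
Initialize: l = 0
Initialize: right = 7
Initialize: acc = 0
Entering loop: while l < right:
After iteration 1: l = 1, right = 6, acc = 25
After iteration 2: l = 2, right = 5, acc = 46
After iteration 3: l = 3, right = 4, acc = 72
After iteration 4: l = 4, right = 3, acc = 102
Loop ends.

Final answer: 102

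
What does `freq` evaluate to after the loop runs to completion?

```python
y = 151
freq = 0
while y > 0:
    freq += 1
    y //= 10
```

Let's trace through this code step by step.

Initialize: y = 151
Initialize: freq = 0
Entering loop: while y > 0:
After iteration 1: y = 15, freq = 1
After iteration 2: y = 1, freq = 2
After iteration 3: y = 0, freq = 3
Loop ends.

Final answer: 3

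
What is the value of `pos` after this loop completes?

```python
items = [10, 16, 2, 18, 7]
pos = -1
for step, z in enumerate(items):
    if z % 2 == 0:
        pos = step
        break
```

Let's trace through this code step by step.

Initialize: items = [10, 16, 2, 18, 7]
Initialize: pos = -1
Entering loop: for step, z in enumerate(items):
After iteration 1: step = 0, z = 10, pos = 0
Loop ends.

Final answer: 0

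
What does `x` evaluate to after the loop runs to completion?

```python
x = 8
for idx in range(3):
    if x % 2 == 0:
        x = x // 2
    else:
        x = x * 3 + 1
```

Let's trace through this code step by step.

Initialize: x = 8
Entering loop: for idx in range(3):
After iteration 1: idx = 0, x = 4
After iteration 2: idx = 1, x = 2
After iteration 3: idx = 2, x = 1
Loop ends.

Final answer: 1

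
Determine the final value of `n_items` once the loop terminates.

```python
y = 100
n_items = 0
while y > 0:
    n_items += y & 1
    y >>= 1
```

Let's trace through this code step by step.

Initialize: y = 100
Initialize: n_items = 0
Entering loop: while y > 0:
After iteration 1: y = 50, n_items = 0
After iteration 2: y = 25, n_items = 0
After iteration 3: y = 12, n_items = 1
After iteration 4: y = 6, n_items = 1
After iteration 5: y = 3, n_items = 1
After iteration 6: y = 1, n_items = 2
After iteration 7: y = 0, n_items = 3
Loop ends.

Final answer: 3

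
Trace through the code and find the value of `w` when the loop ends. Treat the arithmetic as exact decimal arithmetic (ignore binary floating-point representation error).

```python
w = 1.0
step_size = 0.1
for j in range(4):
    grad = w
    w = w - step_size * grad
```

Let's trace through this code step by step.

Initialize: w = 1.0
Initialize: step_size = 0.1
Entering loop: for j in range(4):
After iteration 1: j = 0, w = 0.9, grad = 1.0
After iteration 2: j = 1, w = 0.81, grad = 0.9
After iteration 3: j = 2, w = 0.729, grad = 0.81
After iteration 4: j = 3, w = 0.6561, grad = 0.729
Loop ends.

Final answer: 0.6561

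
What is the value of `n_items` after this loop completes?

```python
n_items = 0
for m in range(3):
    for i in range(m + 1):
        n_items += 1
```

Let's trace through this code step by step.

Initialize: n_items = 0
Entering loop: for m in range(3):
After iteration 1: m = 0, n_items = 1, i = 0
After iteration 2: m = 1, n_items = 3, i = 1
After iteration 3: m = 2, n_items = 6, i = 2
Loop ends.

Final answer: 6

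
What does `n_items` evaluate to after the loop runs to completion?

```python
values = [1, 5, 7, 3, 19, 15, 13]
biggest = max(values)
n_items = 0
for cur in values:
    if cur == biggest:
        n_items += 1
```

Let's trace through this code step by step.

Initialize: values = [1, 5, 7, 3, 19, 15, 13]
Initialize: biggest = 19
Initialize: n_items = 0
Entering loop: for cur in values:
After iteration 1: cur = 1, n_items = 0
After iteration 2: cur = 5, n_items = 0
After iteration 3: cur = 7, n_items = 0
After iteration 4: cur = 3, n_items = 0
After iteration 5: cur = 19, n_items = 1
After iteration 6: cur = 15, n_items = 1
After iteration 7: cur = 13, n_items = 1
Loop ends.

Final answer: 1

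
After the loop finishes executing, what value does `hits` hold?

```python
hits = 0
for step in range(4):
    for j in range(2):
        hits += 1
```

Let's trace through this code step by step.

Initialize: hits = 0
Entering loop: for step in range(4):
After iteration 1: step = 0, hits = 2
After iteration 2: step = 1, hits = 4
After iteration 3: step = 2, hits = 6
After iteration 4: step = 3, hits = 8
Loop ends.

Final answer: 8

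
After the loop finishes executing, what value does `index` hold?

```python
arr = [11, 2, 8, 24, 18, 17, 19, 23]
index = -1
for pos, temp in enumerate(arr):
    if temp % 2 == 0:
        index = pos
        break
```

Let's trace through this code step by step.

Initialize: arr = [11, 2, 8, 24, 18, 17, 19, 23]
Initialize: index = -1
Entering loop: for pos, temp in enumerate(arr):
After iteration 1: pos = 0, temp = 11, index = -1
After iteration 2: pos = 1, temp = 2, index = 1
Loop ends.

Final answer: 1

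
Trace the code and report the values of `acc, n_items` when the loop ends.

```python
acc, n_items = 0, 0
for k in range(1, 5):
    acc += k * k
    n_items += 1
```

Let's trace through this code step by step.

Initialize: acc = 0
Initialize: n_items = 0
Entering loop: for k in range(1, 5):
After iteration 1: k = 1, acc = 1, n_items = 1
After iteration 2: k = 2, acc = 5, n_items = 2
After iteration 3: k = 3, acc = 14, n_items = 3
After iteration 4: k = 4, acc = 30, n_items = 4
Loop ends.

Final answer: 30, 4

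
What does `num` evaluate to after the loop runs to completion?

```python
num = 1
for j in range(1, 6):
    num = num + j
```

Let's trace through this code step by step.

Initialize: num = 1
Entering loop: for j in range(1, 6):
After iteration 1: j = 1, num = 2
After iteration 2: j = 2, num = 4
After iteration 3: j = 3, num = 7
After iteration 4: j = 4, num = 11
After iteration 5: j = 5, num = 16
Loop ends.

Final answer: 16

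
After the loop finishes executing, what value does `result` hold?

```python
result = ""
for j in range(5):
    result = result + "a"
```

Let's trace through this code step by step.

Initialize: result = ''
Entering loop: for j in range(5):
After iteration 1: j = 0, result = 'a'
After iteration 2: j = 1, result = 'aa'
After iteration 3: j = 2, result = 'aaa'
After iteration 4: j = 3, result = 'aaaa'
After iteration 5: j = 4, result = 'aaaaa'
Loop ends.

Final answer: 'aaaaa'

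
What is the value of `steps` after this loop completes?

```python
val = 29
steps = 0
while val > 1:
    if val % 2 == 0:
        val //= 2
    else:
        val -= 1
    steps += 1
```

Let's trace through this code step by step.

Initialize: val = 29
Initialize: steps = 0
Entering loop: while val > 1:
After iteration 1: val = 28, steps = 1
After iteration 2: val = 14, steps = 2
After iteration 3: val = 7, steps = 3
After iteration 4: val = 6, steps = 4
After iteration 5: val = 3, steps = 5
After iteration 6: val = 2, steps = 6
After iteration 7: val = 1, steps = 7
Loop ends.

Final answer: 7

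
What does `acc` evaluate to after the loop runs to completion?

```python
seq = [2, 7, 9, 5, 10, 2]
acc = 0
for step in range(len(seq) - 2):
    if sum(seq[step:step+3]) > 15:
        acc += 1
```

Let's trace through this code step by step.

Initialize: seq = [2, 7, 9, 5, 10, 2]
Initialize: acc = 0
Entering loop: for step in range(len(seq) - 2):
After iteration 1: step = 0, acc = 1
After iteration 2: step = 1, acc = 2
After iteration 3: step = 2, acc = 3
After iteration 4: step = 3, acc = 4
Loop ends.

Final answer: 4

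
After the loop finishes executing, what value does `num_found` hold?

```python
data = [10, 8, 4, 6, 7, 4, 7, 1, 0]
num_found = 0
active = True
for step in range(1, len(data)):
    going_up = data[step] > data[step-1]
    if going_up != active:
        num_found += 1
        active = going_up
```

Let's trace through this code step by step.

Initialize: data = [10, 8, 4, 6, 7, 4, 7, 1, 0]
Initialize: num_found = 0
Initialize: active = True
Entering loop: for step in range(1, len(data)):
After iteration 1: step = 1, num_found = 1, active = False, going_up = False
After iteration 2: step = 2, num_found = 1, active = False, going_up = False
After iteration 3: step = 3, num_found = 2, active = True, going_up = True
After iteration 4: step = 4, num_found = 2, active = True, going_up = True
After iteration 5: step = 5, num_found = 3, active = False, going_up = False
After iteration 6: step = 6, num_found = 4, active = True, going_up = True
After iteration 7: step = 7, num_found = 5, active = False, going_up = False
After iteration 8: step = 8, num_found = 5, active = False, going_up = False
Loop ends.

Final answer: 5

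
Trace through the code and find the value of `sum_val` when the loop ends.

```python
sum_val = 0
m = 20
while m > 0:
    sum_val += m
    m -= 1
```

Let's trace through this code step by step.

Initialize: sum_val = 0
Initialize: m = 20
Entering loop: while m > 0:
After iteration 1: sum_val = 20, m = 19
After iteration 2: sum_val = 39, m = 18
After iteration 3: sum_val = 57, m = 17
After iteration 4: sum_val = 74, m = 16
After iteration 5: sum_val = 90, m = 15
After iteration 6: sum_val = 105, m = 14
After iteration 7: sum_val = 119, m = 13
After iteration 8: sum_val = 132, m = 12
After iteration 9: sum_val = 144, m = 11
After iteration 10: sum_val = 155, m = 10
After iteration 11: sum_val = 165, m = 9
After iteration 12: sum_val = 174, m = 8
After iteration 13: sum_val = 182, m = 7
After iteration 14: sum_val = 189, m = 6
After iteration 15: sum_val = 195, m = 5
After iteration 16: sum_val = 200, m = 4
After iteration 17: sum_val = 204, m = 3
After iteration 18: sum_val = 207, m = 2
After iteration 19: sum_val = 209, m = 1
After iteration 20: sum_val = 210, m = 0
Loop ends.

Final answer: 210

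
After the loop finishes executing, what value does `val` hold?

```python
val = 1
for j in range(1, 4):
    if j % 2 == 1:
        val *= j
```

Let's trace through this code step by step.

Initialize: val = 1
Entering loop: for j in range(1, 4):
After iteration 1: j = 1, val = 1
After iteration 2: j = 2, val = 1
After iteration 3: j = 3, val = 3
Loop ends.

Final answer: 3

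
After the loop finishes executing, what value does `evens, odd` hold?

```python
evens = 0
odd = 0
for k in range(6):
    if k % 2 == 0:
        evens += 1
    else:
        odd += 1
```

Let's trace through this code step by step.

Initialize: evens = 0
Initialize: odd = 0
Entering loop: for k in range(6):
After iteration 1: k = 0, evens = 1, odd = 0
After iteration 2: k = 1, evens = 1, odd = 1
After iteration 3: k = 2, evens = 2, odd = 1
After iteration 4: k = 3, evens = 2, odd = 2
After iteration 5: k = 4, evens = 3, odd = 2
After iteration 6: k = 5, evens = 3, odd = 3
Loop ends.

Final answer: 3, 3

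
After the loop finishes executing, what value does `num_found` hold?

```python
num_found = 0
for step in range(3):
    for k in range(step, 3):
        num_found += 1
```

Let's trace through this code step by step.

Initialize: num_found = 0
Entering loop: for step in range(3):
After iteration 1: step = 0, num_found = 3
After iteration 2: step = 1, num_found = 5
After iteration 3: step = 2, num_found = 6
Loop ends.

Final answer: 6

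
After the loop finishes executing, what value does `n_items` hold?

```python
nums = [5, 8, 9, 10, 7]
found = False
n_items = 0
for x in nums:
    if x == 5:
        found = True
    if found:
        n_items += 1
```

Let's trace through this code step by step.

Initialize: nums = [5, 8, 9, 10, 7]
Initialize: found = False
Initialize: n_items = 0
Entering loop: for x in nums:
After iteration 1: x = 5, found = True, n_items = 1
After iteration 2: x = 8, found = True, n_items = 2
After iteration 3: x = 9, found = True, n_items = 3
After iteration 4: x = 10, found = True, n_items = 4
After iteration 5: x = 7, found = True, n_items = 5
Loop ends.

Final answer: 5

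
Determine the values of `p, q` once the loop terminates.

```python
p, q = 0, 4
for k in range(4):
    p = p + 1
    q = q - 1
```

Let's trace through this code step by step.

Initialize: p = 0
Initialize: q = 4
Entering loop: for k in range(4):
After iteration 1: k = 0, p = 1, q = 3
After iteration 2: k = 1, p = 2, q = 2
After iteration 3: k = 2, p = 3, q = 1
After iteration 4: k = 3, p = 4, q = 0
Loop ends.

Final answer: 4, 0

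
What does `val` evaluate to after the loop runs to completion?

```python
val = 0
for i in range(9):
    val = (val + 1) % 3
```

Let's trace through this code step by step.

Initialize: val = 0
Entering loop: for i in range(9):
After iteration 1: i = 0, val = 1
After iteration 2: i = 1, val = 2
After iteration 3: i = 2, val = 0
After iteration 4: i = 3, val = 1
After iteration 5: i = 4, val = 2
After iteration 6: i = 5, val = 0
After iteration 7: i = 6, val = 1
After iteration 8: i = 7, val = 2
After iteration 9: i = 8, val = 0
Loop ends.

Final answer: 0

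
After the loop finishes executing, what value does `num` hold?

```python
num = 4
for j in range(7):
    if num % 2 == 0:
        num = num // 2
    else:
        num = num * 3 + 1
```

Let's trace through this code step by step.

Initialize: num = 4
Entering loop: for j in range(7):
After iteration 1: j = 0, num = 2
After iteration 2: j = 1, num = 1
After iteration 3: j = 2, num = 4
After iteration 4: j = 3, num = 2
After iteration 5: j = 4, num = 1
After iteration 6: j = 5, num = 4
After iteration 7: j = 6, num = 2
Loop ends.

Final answer: 2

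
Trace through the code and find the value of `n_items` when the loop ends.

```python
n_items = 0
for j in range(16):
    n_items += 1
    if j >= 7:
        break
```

Let's trace through this code step by step.

Initialize: n_items = 0
Entering loop: for j in range(16):
After iteration 1: j = 0, n_items = 1
After iteration 2: j = 1, n_items = 2
After iteration 3: j = 2, n_items = 3
After iteration 4: j = 3, n_items = 4
After iteration 5: j = 4, n_items = 5
After iteration 6: j = 5, n_items = 6
After iteration 7: j = 6, n_items = 7
After iteration 8: j = 7, n_items = 8
Loop ends.

Final answer: 8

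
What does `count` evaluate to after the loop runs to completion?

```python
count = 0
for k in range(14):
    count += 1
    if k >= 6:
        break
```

Let's trace through this code step by step.

Initialize: count = 0
Entering loop: for k in range(14):
After iteration 1: k = 0, count = 1
After iteration 2: k = 1, count = 2
After iteration 3: k = 2, count = 3
After iteration 4: k = 3, count = 4
After iteration 5: k = 4, count = 5
After iteration 6: k = 5, count = 6
After iteration 7: k = 6, count = 7
Loop ends.

Final answer: 7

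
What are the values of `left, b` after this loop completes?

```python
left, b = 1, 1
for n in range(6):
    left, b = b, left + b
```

Let's trace through this code step by step.

Initialize: left = 1
Initialize: b = 1
Entering loop: for n in range(6):
After iteration 1: n = 0, left = 1, b = 2
After iteration 2: n = 1, left = 2, b = 3
After iteration 3: n = 2, left = 3, b = 5
After iteration 4: n = 3, left = 5, b = 8
After iteration 5: n = 4, left = 8, b = 13
After iteration 6: n = 5, left = 13, b = 21
Loop ends.

Final answer: 13, 21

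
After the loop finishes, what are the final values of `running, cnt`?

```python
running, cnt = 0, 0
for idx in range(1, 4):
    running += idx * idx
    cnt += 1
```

Let's trace through this code step by step.

Initialize: running = 0
Initialize: cnt = 0
Entering loop: for idx in range(1, 4):
After iteration 1: idx = 1, running = 1, cnt = 1
After iteration 2: idx = 2, running = 5, cnt = 2
After iteration 3: idx = 3, running = 14, cnt = 3
Loop ends.

Final answer: 14, 3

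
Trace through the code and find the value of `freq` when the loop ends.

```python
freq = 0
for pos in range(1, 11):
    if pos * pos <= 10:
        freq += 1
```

Let's trace through this code step by step.

Initialize: freq = 0
Entering loop: for pos in range(1, 11):
After iteration 1: pos = 1, freq = 1
After iteration 2: pos = 2, freq = 2
After iteration 3: pos = 3, freq = 3
After iteration 4: pos = 4, freq = 3
After iteration 5: pos = 5, freq = 3
After iteration 6: pos = 6, freq = 3
After iteration 7: pos = 7, freq = 3
After iteration 8: pos = 8, freq = 3
After iteration 9: pos = 9, freq = 3
After iteration 10: pos = 10, freq = 3
Loop ends.

Final answer: 3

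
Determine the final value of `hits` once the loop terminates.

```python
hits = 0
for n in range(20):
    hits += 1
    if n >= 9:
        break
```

Let's trace through this code step by step.

Initialize: hits = 0
Entering loop: for n in range(20):
After iteration 1: n = 0, hits = 1
After iteration 2: n = 1, hits = 2
After iteration 3: n = 2, hits = 3
After iteration 4: n = 3, hits = 4
After iteration 5: n = 4, hits = 5
After iteration 6: n = 5, hits = 6
After iteration 7: n = 6, hits = 7
After iteration 8: n = 7, hits = 8
After iteration 9: n = 8, hits = 9
After iteration 10: n = 9, hits = 10
Loop ends.

Final answer: 10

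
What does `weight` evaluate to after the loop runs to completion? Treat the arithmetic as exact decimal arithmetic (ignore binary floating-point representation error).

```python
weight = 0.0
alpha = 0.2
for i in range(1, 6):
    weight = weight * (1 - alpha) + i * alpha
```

Let's trace through this code step by step.

Initialize: weight = 0.0
Initialize: alpha = 0.2
Entering loop: for i in range(1, 6):
After iteration 1: i = 1, weight = 0.2
After iteration 2: i = 2, weight = 0.56
After iteration 3: i = 3, weight = 1.048
After iteration 4: i = 4, weight = 1.6384
After iteration 5: i = 5, weight = 2.31072
Loop ends.

Final answer: 2.31072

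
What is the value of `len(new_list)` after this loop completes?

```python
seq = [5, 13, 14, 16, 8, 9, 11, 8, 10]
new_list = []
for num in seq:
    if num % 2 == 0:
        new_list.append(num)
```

Let's trace through this code step by step.

Initialize: seq = [5, 13, 14, 16, 8, 9, 11, 8, 10]
Initialize: new_list = []
Entering loop: for num in seq:
After iteration 1: num = 5, new_list = []
After iteration 2: num = 13, new_list = []
After iteration 3: num = 14, new_list = [14]
After iteration 4: num = 16, new_list = [14, 16]
After iteration 5: num = 8, new_list = [14, 16, 8]
After iteration 6: num = 9, new_list = [14, 16, 8]
After iteration 7: num = 11, new_list = [14, 16, 8]
After iteration 8: num = 8, new_list = [14, 16, 8, 8]
After iteration 9: num = 10, new_list = [14, 16, 8, 8, 10]
Loop ends.
len(new_list) = 5

Final answer: 5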